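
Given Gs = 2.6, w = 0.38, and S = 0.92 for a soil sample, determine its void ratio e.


Using the relation e = Gs * w / S
e = 2.6 * 0.38 / 0.92
e = 1.0739


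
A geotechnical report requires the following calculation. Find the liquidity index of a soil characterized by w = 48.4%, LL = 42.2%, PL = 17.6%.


Result: 1.252

Derivation:
First compute the plasticity index:
PI = LL - PL = 42.2 - 17.6 = 24.6
Then compute the liquidity index:
LI = (w - PL) / PI
LI = (48.4 - 17.6) / 24.6
LI = 1.252


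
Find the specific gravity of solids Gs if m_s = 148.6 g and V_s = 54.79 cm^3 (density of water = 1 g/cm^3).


Using Gs = m_s / (V_s * rho_w)
Since rho_w = 1 g/cm^3:
Gs = 148.6 / 54.79
Gs = 2.712


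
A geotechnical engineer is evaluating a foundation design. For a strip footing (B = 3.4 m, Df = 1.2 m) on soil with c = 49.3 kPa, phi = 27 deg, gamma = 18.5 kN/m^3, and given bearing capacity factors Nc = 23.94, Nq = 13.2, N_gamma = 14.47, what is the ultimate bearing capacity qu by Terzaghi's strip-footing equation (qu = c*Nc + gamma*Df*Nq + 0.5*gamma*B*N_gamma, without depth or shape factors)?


Result: 1928.36 kPa

Derivation:
Compute qu = c*Nc + gamma*Df*Nq + 0.5*gamma*B*N_gamma
Term 1: 49.3 * 23.94 = 1180.242
Term 2: 18.5 * 1.2 * 13.2 = 293.04
Term 3: 0.5 * 18.5 * 3.4 * 14.47 = 455.0815
qu = 1180.242 + 293.04 + 455.0815
qu = 1928.36 kPa


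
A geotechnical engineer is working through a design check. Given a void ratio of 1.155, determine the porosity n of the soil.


Using the relation n = e / (1 + e)
n = 1.155 / (1 + 1.155)
n = 1.155 / 2.155
n = 0.536


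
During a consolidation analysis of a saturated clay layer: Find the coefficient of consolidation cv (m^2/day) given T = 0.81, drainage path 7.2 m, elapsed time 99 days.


Using cv = T * H_dr^2 / t
H_dr^2 = 7.2^2 = 51.84
cv = 0.81 * 51.84 / 99
cv = 0.42415 m^2/day


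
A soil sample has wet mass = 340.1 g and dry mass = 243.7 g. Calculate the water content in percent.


Using w = (m_wet - m_dry) / m_dry * 100
m_wet - m_dry = 340.1 - 243.7 = 96.4 g
w = 96.4 / 243.7 * 100
w = 39.56 %


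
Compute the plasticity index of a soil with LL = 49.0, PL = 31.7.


Result: 17.3

Derivation:
Using PI = LL - PL
PI = 49.0 - 31.7
PI = 17.3


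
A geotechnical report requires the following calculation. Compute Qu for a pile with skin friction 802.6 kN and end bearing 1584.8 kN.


Using Qu = Qf + Qb
Qu = 802.6 + 1584.8
Qu = 2387.4 kN


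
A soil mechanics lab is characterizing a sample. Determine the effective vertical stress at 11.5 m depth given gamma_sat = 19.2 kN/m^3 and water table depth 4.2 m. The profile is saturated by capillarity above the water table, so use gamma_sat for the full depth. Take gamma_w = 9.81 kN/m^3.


Total stress = gamma_sat * depth
sigma = 19.2 * 11.5 = 220.8 kPa
Pore water pressure u = gamma_w * (depth - d_wt)
u = 9.81 * (11.5 - 4.2) = 71.613 kPa
Effective stress = sigma - u
sigma' = 220.8 - 71.613 = 149.19 kPa


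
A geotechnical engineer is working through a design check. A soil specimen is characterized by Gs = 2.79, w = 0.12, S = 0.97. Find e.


Using the relation e = Gs * w / S
e = 2.79 * 0.12 / 0.97
e = 0.3452


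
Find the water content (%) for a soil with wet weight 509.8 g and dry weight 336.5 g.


Using w = (m_wet - m_dry) / m_dry * 100
m_wet - m_dry = 509.8 - 336.5 = 173.3 g
w = 173.3 / 336.5 * 100
w = 51.5 %


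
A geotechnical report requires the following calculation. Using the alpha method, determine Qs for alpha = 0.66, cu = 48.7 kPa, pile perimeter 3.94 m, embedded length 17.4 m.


Using Qs = alpha * cu * perimeter * L
Qs = 0.66 * 48.7 * 3.94 * 17.4
Qs = 2203.53 kN


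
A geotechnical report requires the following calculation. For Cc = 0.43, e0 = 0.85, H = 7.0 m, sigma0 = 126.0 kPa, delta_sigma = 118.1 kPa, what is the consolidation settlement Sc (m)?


Using Sc = Cc * H / (1 + e0) * log10((sigma0 + delta_sigma) / sigma0)
Stress ratio = (126.0 + 118.1) / 126.0 = 1.9373
log10(1.9373) = 0.287197
Cc * H / (1 + e0) = 0.43 * 7.0 / (1 + 0.85) = 1.62703
Sc = 1.62703 * 0.287197
Sc = 0.4673 m


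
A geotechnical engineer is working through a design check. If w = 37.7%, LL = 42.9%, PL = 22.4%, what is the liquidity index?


First compute the plasticity index:
PI = LL - PL = 42.9 - 22.4 = 20.5
Then compute the liquidity index:
LI = (w - PL) / PI
LI = (37.7 - 22.4) / 20.5
LI = 0.746


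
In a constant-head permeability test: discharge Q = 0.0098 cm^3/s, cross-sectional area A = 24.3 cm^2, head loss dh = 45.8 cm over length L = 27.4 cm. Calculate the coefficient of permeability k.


Compute hydraulic gradient:
i = dh / L = 45.8 / 27.4 = 1.67153
Then apply Darcy's law:
k = Q / (A * i)
k = 0.0098 / (24.3 * 1.67153)
k = 0.0098 / 40.6182
k = 0.000241 cm/s


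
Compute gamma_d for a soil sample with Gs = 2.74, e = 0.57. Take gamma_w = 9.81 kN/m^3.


Using gamma_d = Gs * gamma_w / (1 + e)
gamma_d = 2.74 * 9.81 / (1 + 0.57)
gamma_d = 2.74 * 9.81 / 1.57
gamma_d = 17.121 kN/m^3


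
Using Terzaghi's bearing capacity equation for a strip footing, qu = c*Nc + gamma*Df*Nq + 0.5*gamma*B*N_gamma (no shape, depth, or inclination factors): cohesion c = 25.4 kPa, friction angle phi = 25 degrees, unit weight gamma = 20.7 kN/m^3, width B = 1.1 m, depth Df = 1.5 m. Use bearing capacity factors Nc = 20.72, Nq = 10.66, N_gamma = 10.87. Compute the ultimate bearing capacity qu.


Compute qu = c*Nc + gamma*Df*Nq + 0.5*gamma*B*N_gamma
Term 1: 25.4 * 20.72 = 526.288
Term 2: 20.7 * 1.5 * 10.66 = 330.993
Term 3: 0.5 * 20.7 * 1.1 * 10.87 = 123.75495
qu = 526.288 + 330.993 + 123.75495
qu = 981.04 kPa


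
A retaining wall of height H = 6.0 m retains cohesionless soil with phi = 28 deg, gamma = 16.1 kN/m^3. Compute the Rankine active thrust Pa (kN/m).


Compute active earth pressure coefficient:
Ka = tan^2(45 - phi/2) = tan^2(31.0) = 0.361033
Compute active force:
Pa = 0.5 * Ka * gamma * H^2
Pa = 0.5 * 0.361033 * 16.1 * 6.0^2
Pa = 104.63 kN/m


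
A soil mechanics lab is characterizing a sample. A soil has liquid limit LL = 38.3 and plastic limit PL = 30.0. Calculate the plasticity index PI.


Using PI = LL - PL
PI = 38.3 - 30.0
PI = 8.3


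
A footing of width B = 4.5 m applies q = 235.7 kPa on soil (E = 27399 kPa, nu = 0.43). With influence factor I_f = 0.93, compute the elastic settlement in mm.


Using Se = q * B * (1 - nu^2) * I_f / E
1 - nu^2 = 1 - 0.43^2 = 0.8151
Se = 235.7 * 4.5 * 0.8151 * 0.93 / 27399
Se = 0.029345 m
Convert to mm: Se = 0.029345 * 1000 = 29.345 mm


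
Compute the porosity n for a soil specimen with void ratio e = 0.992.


Using the relation n = e / (1 + e)
n = 0.992 / (1 + 0.992)
n = 0.992 / 1.992
n = 0.498


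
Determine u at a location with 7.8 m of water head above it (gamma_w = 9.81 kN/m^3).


Result: 76.52 kPa

Derivation:
Using u = gamma_w * h_w
u = 9.81 * 7.8
u = 76.52 kPa


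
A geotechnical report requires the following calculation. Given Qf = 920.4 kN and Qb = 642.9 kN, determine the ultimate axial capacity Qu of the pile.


Result: 1563.3 kN

Derivation:
Using Qu = Qf + Qb
Qu = 920.4 + 642.9
Qu = 1563.3 kN


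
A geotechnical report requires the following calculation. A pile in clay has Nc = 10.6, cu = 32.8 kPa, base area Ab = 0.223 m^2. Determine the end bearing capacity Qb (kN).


Using Qb = Nc * cu * Ab
Qb = 10.6 * 32.8 * 0.223
Qb = 77.53 kN


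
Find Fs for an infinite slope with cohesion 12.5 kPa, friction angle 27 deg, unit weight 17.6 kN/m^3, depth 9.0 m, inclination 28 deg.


Using Fs = c / (gamma*H*sin(beta)*cos(beta)) + tan(phi)/tan(beta)
Cohesion contribution = 12.5 / (17.6*9.0*sin(28)*cos(28))
Cohesion contribution = 0.190375
Friction contribution = tan(27)/tan(28) = 0.958278
Fs = 0.190375 + 0.958278
Fs = 1.149


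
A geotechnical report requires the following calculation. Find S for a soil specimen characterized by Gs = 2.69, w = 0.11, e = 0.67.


Using S = Gs * w / e
S = 2.69 * 0.11 / 0.67
S = 0.4416


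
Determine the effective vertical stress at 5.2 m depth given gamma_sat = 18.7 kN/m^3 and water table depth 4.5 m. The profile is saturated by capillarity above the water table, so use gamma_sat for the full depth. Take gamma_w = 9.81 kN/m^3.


Total stress = gamma_sat * depth
sigma = 18.7 * 5.2 = 97.24 kPa
Pore water pressure u = gamma_w * (depth - d_wt)
u = 9.81 * (5.2 - 4.5) = 6.867 kPa
Effective stress = sigma - u
sigma' = 97.24 - 6.867 = 90.37 kPa


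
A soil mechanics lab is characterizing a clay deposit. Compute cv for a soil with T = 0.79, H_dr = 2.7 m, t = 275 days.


Using cv = T * H_dr^2 / t
H_dr^2 = 2.7^2 = 7.29
cv = 0.79 * 7.29 / 275
cv = 0.02094 m^2/day


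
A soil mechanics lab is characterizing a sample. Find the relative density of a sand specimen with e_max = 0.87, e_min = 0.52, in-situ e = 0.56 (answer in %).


Result: 88.57 %

Derivation:
Using Dr = (e_max - e) / (e_max - e_min) * 100
e_max - e = 0.87 - 0.56 = 0.31
e_max - e_min = 0.87 - 0.52 = 0.35
Dr = 0.31 / 0.35 * 100
Dr = 88.57 %


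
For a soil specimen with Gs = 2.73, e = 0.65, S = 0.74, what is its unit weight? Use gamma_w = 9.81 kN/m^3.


Result: 19.091 kN/m^3

Derivation:
Using gamma = gamma_w * (Gs + S*e) / (1 + e)
Numerator: Gs + S*e = 2.73 + 0.74*0.65 = 3.211
Denominator: 1 + e = 1 + 0.65 = 1.65
gamma = 9.81 * 3.211 / 1.65
gamma = 19.091 kN/m^3


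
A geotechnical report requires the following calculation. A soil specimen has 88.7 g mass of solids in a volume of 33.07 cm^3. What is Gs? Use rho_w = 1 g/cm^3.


Result: 2.682

Derivation:
Using Gs = m_s / (V_s * rho_w)
Since rho_w = 1 g/cm^3:
Gs = 88.7 / 33.07
Gs = 2.682


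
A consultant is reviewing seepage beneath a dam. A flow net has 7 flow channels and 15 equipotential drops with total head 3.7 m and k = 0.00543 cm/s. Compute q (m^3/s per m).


Result: 9.376e-05 m^3/s per m

Derivation:
Convert k to m/s for unit consistency with H:
k = 0.00543 cm/s = 0.00543 / 100 m/s = 5.43e-05 m/s
Using q = k * H * Nf / Nd
Nf / Nd = 7 / 15 = 0.4667
q = 5.43e-05 * 3.7 * 0.4667
q = 9.376e-05 m^3/s per m


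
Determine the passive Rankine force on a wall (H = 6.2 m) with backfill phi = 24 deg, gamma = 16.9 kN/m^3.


Result: 770.2 kN/m

Derivation:
Compute passive earth pressure coefficient:
Kp = tan^2(45 + phi/2) = tan^2(57.0) = 2.371184
Compute passive force:
Pp = 0.5 * Kp * gamma * H^2
Pp = 0.5 * 2.371184 * 16.9 * 6.2^2
Pp = 770.2 kN/m


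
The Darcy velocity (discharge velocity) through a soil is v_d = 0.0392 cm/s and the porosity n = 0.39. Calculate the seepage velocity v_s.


Using v_s = v_d / n
v_s = 0.0392 / 0.39
v_s = 0.10051 cm/s


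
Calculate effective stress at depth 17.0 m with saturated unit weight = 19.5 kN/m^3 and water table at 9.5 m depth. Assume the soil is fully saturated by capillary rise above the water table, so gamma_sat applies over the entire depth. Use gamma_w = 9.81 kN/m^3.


Total stress = gamma_sat * depth
sigma = 19.5 * 17.0 = 331.5 kPa
Pore water pressure u = gamma_w * (depth - d_wt)
u = 9.81 * (17.0 - 9.5) = 73.575 kPa
Effective stress = sigma - u
sigma' = 331.5 - 73.575 = 257.93 kPa


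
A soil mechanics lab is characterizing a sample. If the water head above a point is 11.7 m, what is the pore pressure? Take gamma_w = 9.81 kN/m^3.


Using u = gamma_w * h_w
u = 9.81 * 11.7
u = 114.78 kPa


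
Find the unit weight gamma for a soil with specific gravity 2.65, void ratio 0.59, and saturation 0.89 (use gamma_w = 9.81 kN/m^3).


Using gamma = gamma_w * (Gs + S*e) / (1 + e)
Numerator: Gs + S*e = 2.65 + 0.89*0.59 = 3.1751
Denominator: 1 + e = 1 + 0.59 = 1.59
gamma = 9.81 * 3.1751 / 1.59
gamma = 19.59 kN/m^3


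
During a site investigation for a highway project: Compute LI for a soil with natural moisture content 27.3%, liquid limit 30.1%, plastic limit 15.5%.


First compute the plasticity index:
PI = LL - PL = 30.1 - 15.5 = 14.6
Then compute the liquidity index:
LI = (w - PL) / PI
LI = (27.3 - 15.5) / 14.6
LI = 0.808


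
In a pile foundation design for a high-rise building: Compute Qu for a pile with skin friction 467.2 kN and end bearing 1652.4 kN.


Using Qu = Qf + Qb
Qu = 467.2 + 1652.4
Qu = 2119.6 kN


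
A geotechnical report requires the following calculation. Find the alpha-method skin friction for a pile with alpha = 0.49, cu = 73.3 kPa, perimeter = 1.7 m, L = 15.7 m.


Result: 958.62 kN

Derivation:
Using Qs = alpha * cu * perimeter * L
Qs = 0.49 * 73.3 * 1.7 * 15.7
Qs = 958.62 kN


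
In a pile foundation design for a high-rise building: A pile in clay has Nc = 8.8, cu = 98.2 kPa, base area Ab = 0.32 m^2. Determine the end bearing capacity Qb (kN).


Result: 276.53 kN

Derivation:
Using Qb = Nc * cu * Ab
Qb = 8.8 * 98.2 * 0.32
Qb = 276.53 kN


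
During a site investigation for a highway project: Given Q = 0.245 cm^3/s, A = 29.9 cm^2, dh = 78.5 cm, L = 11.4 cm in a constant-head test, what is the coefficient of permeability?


Compute hydraulic gradient:
i = dh / L = 78.5 / 11.4 = 6.88596
Then apply Darcy's law:
k = Q / (A * i)
k = 0.245 / (29.9 * 6.88596)
k = 0.245 / 205.89
k = 0.00119 cm/s


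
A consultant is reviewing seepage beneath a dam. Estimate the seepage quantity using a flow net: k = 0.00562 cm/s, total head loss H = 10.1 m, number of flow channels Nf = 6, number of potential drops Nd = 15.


Convert k to m/s for unit consistency with H:
k = 0.00562 cm/s = 0.00562 / 100 m/s = 5.62e-05 m/s
Using q = k * H * Nf / Nd
Nf / Nd = 6 / 15 = 0.4
q = 5.62e-05 * 10.1 * 0.4
q = 0.000227 m^3/s per m


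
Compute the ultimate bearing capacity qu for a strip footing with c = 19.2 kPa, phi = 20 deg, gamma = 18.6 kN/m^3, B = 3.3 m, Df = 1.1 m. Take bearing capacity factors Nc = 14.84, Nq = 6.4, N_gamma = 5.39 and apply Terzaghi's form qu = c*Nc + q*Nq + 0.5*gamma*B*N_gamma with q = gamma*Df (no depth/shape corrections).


Compute qu = c*Nc + gamma*Df*Nq + 0.5*gamma*B*N_gamma
Term 1: 19.2 * 14.84 = 284.928
Term 2: 18.6 * 1.1 * 6.4 = 130.944
Term 3: 0.5 * 18.6 * 3.3 * 5.39 = 165.4191
qu = 284.928 + 130.944 + 165.4191
qu = 581.29 kPa


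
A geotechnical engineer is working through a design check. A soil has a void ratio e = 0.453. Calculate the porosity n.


Using the relation n = e / (1 + e)
n = 0.453 / (1 + 0.453)
n = 0.453 / 1.453
n = 0.3118


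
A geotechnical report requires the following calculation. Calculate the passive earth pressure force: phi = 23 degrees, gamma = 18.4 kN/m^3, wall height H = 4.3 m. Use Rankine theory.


Result: 388.29 kN/m

Derivation:
Compute passive earth pressure coefficient:
Kp = tan^2(45 + phi/2) = tan^2(56.5) = 2.282623
Compute passive force:
Pp = 0.5 * Kp * gamma * H^2
Pp = 0.5 * 2.282623 * 18.4 * 4.3^2
Pp = 388.29 kN/m


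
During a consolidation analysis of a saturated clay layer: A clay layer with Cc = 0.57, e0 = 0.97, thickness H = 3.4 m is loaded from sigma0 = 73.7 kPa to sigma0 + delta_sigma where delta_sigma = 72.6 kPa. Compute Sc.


Result: 0.2929 m

Derivation:
Using Sc = Cc * H / (1 + e0) * log10((sigma0 + delta_sigma) / sigma0)
Stress ratio = (73.7 + 72.6) / 73.7 = 1.98507
log10(1.98507) = 0.297777
Cc * H / (1 + e0) = 0.57 * 3.4 / (1 + 0.97) = 0.983756
Sc = 0.983756 * 0.297777
Sc = 0.2929 m


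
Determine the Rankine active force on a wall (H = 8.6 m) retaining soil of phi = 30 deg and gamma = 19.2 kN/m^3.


Compute active earth pressure coefficient:
Ka = tan^2(45 - phi/2) = tan^2(30.0) = 0.333333
Compute active force:
Pa = 0.5 * Ka * gamma * H^2
Pa = 0.5 * 0.333333 * 19.2 * 8.6^2
Pa = 236.67 kN/m


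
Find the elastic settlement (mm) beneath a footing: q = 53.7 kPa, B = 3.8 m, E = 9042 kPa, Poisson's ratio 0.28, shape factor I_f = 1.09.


Using Se = q * B * (1 - nu^2) * I_f / E
1 - nu^2 = 1 - 0.28^2 = 0.9216
Se = 53.7 * 3.8 * 0.9216 * 1.09 / 9042
Se = 0.022671 m
Convert to mm: Se = 0.022671 * 1000 = 22.671 mm


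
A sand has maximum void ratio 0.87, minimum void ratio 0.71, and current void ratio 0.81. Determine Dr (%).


Using Dr = (e_max - e) / (e_max - e_min) * 100
e_max - e = 0.87 - 0.81 = 0.06
e_max - e_min = 0.87 - 0.71 = 0.16
Dr = 0.06 / 0.16 * 100
Dr = 37.5 %


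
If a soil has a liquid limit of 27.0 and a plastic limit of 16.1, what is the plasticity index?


Using PI = LL - PL
PI = 27.0 - 16.1
PI = 10.9


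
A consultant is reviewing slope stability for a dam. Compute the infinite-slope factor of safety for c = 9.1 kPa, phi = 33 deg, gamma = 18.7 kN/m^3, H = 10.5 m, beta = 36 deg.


Using Fs = c / (gamma*H*sin(beta)*cos(beta)) + tan(phi)/tan(beta)
Cohesion contribution = 9.1 / (18.7*10.5*sin(36)*cos(36))
Cohesion contribution = 0.0974617
Friction contribution = tan(33)/tan(36) = 0.893833
Fs = 0.0974617 + 0.893833
Fs = 0.991


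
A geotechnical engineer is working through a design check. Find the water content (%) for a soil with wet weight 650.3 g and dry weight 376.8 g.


Using w = (m_wet - m_dry) / m_dry * 100
m_wet - m_dry = 650.3 - 376.8 = 273.5 g
w = 273.5 / 376.8 * 100
w = 72.58 %


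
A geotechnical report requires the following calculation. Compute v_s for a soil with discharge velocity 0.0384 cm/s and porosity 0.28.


Using v_s = v_d / n
v_s = 0.0384 / 0.28
v_s = 0.13714 cm/s


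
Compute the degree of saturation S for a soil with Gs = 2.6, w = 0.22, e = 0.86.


Using S = Gs * w / e
S = 2.6 * 0.22 / 0.86
S = 0.6651


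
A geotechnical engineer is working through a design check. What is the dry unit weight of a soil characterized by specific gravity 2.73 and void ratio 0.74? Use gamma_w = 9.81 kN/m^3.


Using gamma_d = Gs * gamma_w / (1 + e)
gamma_d = 2.73 * 9.81 / (1 + 0.74)
gamma_d = 2.73 * 9.81 / 1.74
gamma_d = 15.392 kN/m^3


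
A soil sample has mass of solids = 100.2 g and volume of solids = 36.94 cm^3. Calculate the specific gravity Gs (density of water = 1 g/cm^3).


Result: 2.713

Derivation:
Using Gs = m_s / (V_s * rho_w)
Since rho_w = 1 g/cm^3:
Gs = 100.2 / 36.94
Gs = 2.713


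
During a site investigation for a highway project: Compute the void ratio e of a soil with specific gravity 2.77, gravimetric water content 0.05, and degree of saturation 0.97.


Using the relation e = Gs * w / S
e = 2.77 * 0.05 / 0.97
e = 0.1428


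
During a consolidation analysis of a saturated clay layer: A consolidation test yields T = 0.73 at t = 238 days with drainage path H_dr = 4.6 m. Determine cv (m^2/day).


Result: 0.0649 m^2/day

Derivation:
Using cv = T * H_dr^2 / t
H_dr^2 = 4.6^2 = 21.16
cv = 0.73 * 21.16 / 238
cv = 0.0649 m^2/day


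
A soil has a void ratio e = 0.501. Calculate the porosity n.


Using the relation n = e / (1 + e)
n = 0.501 / (1 + 0.501)
n = 0.501 / 1.501
n = 0.3338


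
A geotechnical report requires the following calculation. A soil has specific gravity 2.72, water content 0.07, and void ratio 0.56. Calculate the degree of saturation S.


Using S = Gs * w / e
S = 2.72 * 0.07 / 0.56
S = 0.34


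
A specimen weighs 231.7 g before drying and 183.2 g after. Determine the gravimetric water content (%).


Using w = (m_wet - m_dry) / m_dry * 100
m_wet - m_dry = 231.7 - 183.2 = 48.5 g
w = 48.5 / 183.2 * 100
w = 26.47 %


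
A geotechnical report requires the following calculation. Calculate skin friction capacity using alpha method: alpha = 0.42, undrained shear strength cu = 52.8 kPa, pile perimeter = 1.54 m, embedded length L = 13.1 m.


Result: 447.38 kN

Derivation:
Using Qs = alpha * cu * perimeter * L
Qs = 0.42 * 52.8 * 1.54 * 13.1
Qs = 447.38 kN


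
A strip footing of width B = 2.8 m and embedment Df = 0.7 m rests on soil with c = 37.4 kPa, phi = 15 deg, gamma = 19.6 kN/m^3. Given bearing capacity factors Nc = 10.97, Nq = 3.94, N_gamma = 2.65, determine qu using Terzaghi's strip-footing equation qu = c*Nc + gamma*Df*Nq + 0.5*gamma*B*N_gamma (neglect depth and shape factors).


Compute qu = c*Nc + gamma*Df*Nq + 0.5*gamma*B*N_gamma
Term 1: 37.4 * 10.97 = 410.278
Term 2: 19.6 * 0.7 * 3.94 = 54.0568
Term 3: 0.5 * 19.6 * 2.8 * 2.65 = 72.716
qu = 410.278 + 54.0568 + 72.716
qu = 537.05 kPa


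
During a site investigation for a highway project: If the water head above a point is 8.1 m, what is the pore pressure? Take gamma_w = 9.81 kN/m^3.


Using u = gamma_w * h_w
u = 9.81 * 8.1
u = 79.46 kPa


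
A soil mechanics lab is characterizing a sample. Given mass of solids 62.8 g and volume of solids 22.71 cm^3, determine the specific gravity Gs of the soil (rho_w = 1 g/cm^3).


Result: 2.765

Derivation:
Using Gs = m_s / (V_s * rho_w)
Since rho_w = 1 g/cm^3:
Gs = 62.8 / 22.71
Gs = 2.765


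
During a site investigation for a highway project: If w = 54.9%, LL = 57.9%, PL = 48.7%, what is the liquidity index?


Result: 0.674

Derivation:
First compute the plasticity index:
PI = LL - PL = 57.9 - 48.7 = 9.2
Then compute the liquidity index:
LI = (w - PL) / PI
LI = (54.9 - 48.7) / 9.2
LI = 0.674


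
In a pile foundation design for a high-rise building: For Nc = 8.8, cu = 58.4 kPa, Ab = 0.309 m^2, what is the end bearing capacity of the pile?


Using Qb = Nc * cu * Ab
Qb = 8.8 * 58.4 * 0.309
Qb = 158.8 kN


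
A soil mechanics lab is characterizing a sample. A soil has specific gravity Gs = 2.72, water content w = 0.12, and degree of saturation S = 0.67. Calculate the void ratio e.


Result: 0.4872

Derivation:
Using the relation e = Gs * w / S
e = 2.72 * 0.12 / 0.67
e = 0.4872


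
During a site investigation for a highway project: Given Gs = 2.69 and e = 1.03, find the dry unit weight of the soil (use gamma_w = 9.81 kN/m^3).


Using gamma_d = Gs * gamma_w / (1 + e)
gamma_d = 2.69 * 9.81 / (1 + 1.03)
gamma_d = 2.69 * 9.81 / 2.03
gamma_d = 12.999 kN/m^3


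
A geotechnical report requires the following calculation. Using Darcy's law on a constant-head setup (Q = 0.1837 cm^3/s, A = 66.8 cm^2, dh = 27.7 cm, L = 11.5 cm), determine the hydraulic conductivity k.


Compute hydraulic gradient:
i = dh / L = 27.7 / 11.5 = 2.4087
Then apply Darcy's law:
k = Q / (A * i)
k = 0.1837 / (66.8 * 2.4087)
k = 0.1837 / 160.901
k = 0.001142 cm/s


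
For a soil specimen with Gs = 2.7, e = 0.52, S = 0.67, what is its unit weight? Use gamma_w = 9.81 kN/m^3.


Result: 19.674 kN/m^3

Derivation:
Using gamma = gamma_w * (Gs + S*e) / (1 + e)
Numerator: Gs + S*e = 2.7 + 0.67*0.52 = 3.0484
Denominator: 1 + e = 1 + 0.52 = 1.52
gamma = 9.81 * 3.0484 / 1.52
gamma = 19.674 kN/m^3


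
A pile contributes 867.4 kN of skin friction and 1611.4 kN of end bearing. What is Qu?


Using Qu = Qf + Qb
Qu = 867.4 + 1611.4
Qu = 2478.8 kN


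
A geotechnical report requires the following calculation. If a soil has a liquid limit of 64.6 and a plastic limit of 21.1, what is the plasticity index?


Result: 43.5

Derivation:
Using PI = LL - PL
PI = 64.6 - 21.1
PI = 43.5


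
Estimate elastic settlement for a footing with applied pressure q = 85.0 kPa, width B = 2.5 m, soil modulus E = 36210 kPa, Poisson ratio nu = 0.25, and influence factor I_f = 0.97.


Using Se = q * B * (1 - nu^2) * I_f / E
1 - nu^2 = 1 - 0.25^2 = 0.9375
Se = 85.0 * 2.5 * 0.9375 * 0.97 / 36210
Se = 0.005337 m
Convert to mm: Se = 0.005337 * 1000 = 5.337 mm


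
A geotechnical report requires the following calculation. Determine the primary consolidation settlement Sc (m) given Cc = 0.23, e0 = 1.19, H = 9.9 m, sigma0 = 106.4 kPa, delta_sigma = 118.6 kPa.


Using Sc = Cc * H / (1 + e0) * log10((sigma0 + delta_sigma) / sigma0)
Stress ratio = (106.4 + 118.6) / 106.4 = 2.11466
log10(2.11466) = 0.325241
Cc * H / (1 + e0) = 0.23 * 9.9 / (1 + 1.19) = 1.03973
Sc = 1.03973 * 0.325241
Sc = 0.3382 m


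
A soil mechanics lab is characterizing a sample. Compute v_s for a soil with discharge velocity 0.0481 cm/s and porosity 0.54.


Using v_s = v_d / n
v_s = 0.0481 / 0.54
v_s = 0.08907 cm/s


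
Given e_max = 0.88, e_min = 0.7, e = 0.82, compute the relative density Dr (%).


Result: 33.33 %

Derivation:
Using Dr = (e_max - e) / (e_max - e_min) * 100
e_max - e = 0.88 - 0.82 = 0.06
e_max - e_min = 0.88 - 0.7 = 0.18
Dr = 0.06 / 0.18 * 100
Dr = 33.33 %


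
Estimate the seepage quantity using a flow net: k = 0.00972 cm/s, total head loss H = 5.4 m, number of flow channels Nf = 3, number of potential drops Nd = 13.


Convert k to m/s for unit consistency with H:
k = 0.00972 cm/s = 0.00972 / 100 m/s = 9.72e-05 m/s
Using q = k * H * Nf / Nd
Nf / Nd = 3 / 13 = 0.2308
q = 9.72e-05 * 5.4 * 0.2308
q = 0.0001211 m^3/s per m


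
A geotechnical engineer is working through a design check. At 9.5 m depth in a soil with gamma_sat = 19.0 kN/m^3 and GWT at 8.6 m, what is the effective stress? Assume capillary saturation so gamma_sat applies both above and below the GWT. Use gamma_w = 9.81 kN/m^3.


Total stress = gamma_sat * depth
sigma = 19.0 * 9.5 = 180.5 kPa
Pore water pressure u = gamma_w * (depth - d_wt)
u = 9.81 * (9.5 - 8.6) = 8.829 kPa
Effective stress = sigma - u
sigma' = 180.5 - 8.829 = 171.67 kPa


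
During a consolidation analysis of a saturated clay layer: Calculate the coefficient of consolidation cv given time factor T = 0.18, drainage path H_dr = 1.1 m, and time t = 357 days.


Result: 0.00061 m^2/day

Derivation:
Using cv = T * H_dr^2 / t
H_dr^2 = 1.1^2 = 1.21
cv = 0.18 * 1.21 / 357
cv = 0.00061 m^2/day


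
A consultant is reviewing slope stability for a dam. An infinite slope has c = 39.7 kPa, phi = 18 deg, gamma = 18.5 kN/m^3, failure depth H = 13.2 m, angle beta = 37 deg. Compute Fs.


Using Fs = c / (gamma*H*sin(beta)*cos(beta)) + tan(phi)/tan(beta)
Cohesion contribution = 39.7 / (18.5*13.2*sin(37)*cos(37))
Cohesion contribution = 0.338246
Friction contribution = tan(18)/tan(37) = 0.431183
Fs = 0.338246 + 0.431183
Fs = 0.769


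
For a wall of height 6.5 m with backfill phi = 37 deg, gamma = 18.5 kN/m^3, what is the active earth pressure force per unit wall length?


Result: 97.15 kN/m

Derivation:
Compute active earth pressure coefficient:
Ka = tan^2(45 - phi/2) = tan^2(26.5) = 0.248584
Compute active force:
Pa = 0.5 * Ka * gamma * H^2
Pa = 0.5 * 0.248584 * 18.5 * 6.5^2
Pa = 97.15 kN/m


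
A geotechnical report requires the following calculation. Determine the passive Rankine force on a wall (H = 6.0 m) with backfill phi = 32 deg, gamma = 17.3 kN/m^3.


Compute passive earth pressure coefficient:
Kp = tan^2(45 + phi/2) = tan^2(61.0) = 3.254588
Compute passive force:
Pp = 0.5 * Kp * gamma * H^2
Pp = 0.5 * 3.254588 * 17.3 * 6.0^2
Pp = 1013.48 kN/m


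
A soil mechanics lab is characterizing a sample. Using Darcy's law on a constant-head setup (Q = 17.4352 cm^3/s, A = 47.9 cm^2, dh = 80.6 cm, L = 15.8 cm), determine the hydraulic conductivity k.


Compute hydraulic gradient:
i = dh / L = 80.6 / 15.8 = 5.10127
Then apply Darcy's law:
k = Q / (A * i)
k = 17.4352 / (47.9 * 5.10127)
k = 17.4352 / 244.351
k = 0.071353 cm/s


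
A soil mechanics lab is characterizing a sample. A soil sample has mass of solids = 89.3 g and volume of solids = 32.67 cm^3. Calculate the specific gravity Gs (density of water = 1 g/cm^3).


Using Gs = m_s / (V_s * rho_w)
Since rho_w = 1 g/cm^3:
Gs = 89.3 / 32.67
Gs = 2.733


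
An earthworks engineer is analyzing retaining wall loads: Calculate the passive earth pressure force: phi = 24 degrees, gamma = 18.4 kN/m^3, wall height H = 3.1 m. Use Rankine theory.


Result: 209.64 kN/m

Derivation:
Compute passive earth pressure coefficient:
Kp = tan^2(45 + phi/2) = tan^2(57.0) = 2.371184
Compute passive force:
Pp = 0.5 * Kp * gamma * H^2
Pp = 0.5 * 2.371184 * 18.4 * 3.1^2
Pp = 209.64 kN/m


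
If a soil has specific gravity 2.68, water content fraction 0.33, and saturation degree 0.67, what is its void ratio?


Result: 1.32

Derivation:
Using the relation e = Gs * w / S
e = 2.68 * 0.33 / 0.67
e = 1.32


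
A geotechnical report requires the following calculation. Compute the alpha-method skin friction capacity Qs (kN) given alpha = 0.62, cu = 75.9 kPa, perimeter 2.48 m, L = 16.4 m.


Result: 1913.94 kN

Derivation:
Using Qs = alpha * cu * perimeter * L
Qs = 0.62 * 75.9 * 2.48 * 16.4
Qs = 1913.94 kN


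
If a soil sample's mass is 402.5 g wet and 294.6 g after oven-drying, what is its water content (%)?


Using w = (m_wet - m_dry) / m_dry * 100
m_wet - m_dry = 402.5 - 294.6 = 107.9 g
w = 107.9 / 294.6 * 100
w = 36.63 %


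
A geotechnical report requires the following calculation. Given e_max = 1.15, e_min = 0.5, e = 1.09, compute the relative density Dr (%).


Using Dr = (e_max - e) / (e_max - e_min) * 100
e_max - e = 1.15 - 1.09 = 0.06
e_max - e_min = 1.15 - 0.5 = 0.65
Dr = 0.06 / 0.65 * 100
Dr = 9.23 %


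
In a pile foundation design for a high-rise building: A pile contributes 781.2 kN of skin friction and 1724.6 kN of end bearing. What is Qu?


Result: 2505.8 kN

Derivation:
Using Qu = Qf + Qb
Qu = 781.2 + 1724.6
Qu = 2505.8 kN


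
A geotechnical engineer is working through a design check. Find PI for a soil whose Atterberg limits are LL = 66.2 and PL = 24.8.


Using PI = LL - PL
PI = 66.2 - 24.8
PI = 41.4


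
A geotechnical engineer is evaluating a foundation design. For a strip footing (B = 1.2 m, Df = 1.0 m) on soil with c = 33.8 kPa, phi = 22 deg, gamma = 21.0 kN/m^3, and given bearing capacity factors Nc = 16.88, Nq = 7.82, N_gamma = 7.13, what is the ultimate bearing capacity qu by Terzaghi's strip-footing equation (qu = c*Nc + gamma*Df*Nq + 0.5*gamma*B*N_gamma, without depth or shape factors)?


Result: 824.6 kPa

Derivation:
Compute qu = c*Nc + gamma*Df*Nq + 0.5*gamma*B*N_gamma
Term 1: 33.8 * 16.88 = 570.544
Term 2: 21.0 * 1.0 * 7.82 = 164.22
Term 3: 0.5 * 21.0 * 1.2 * 7.13 = 89.838
qu = 570.544 + 164.22 + 89.838
qu = 824.6 kPa


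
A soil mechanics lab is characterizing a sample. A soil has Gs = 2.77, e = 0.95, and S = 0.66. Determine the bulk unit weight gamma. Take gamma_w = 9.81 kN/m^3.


Result: 17.09 kN/m^3

Derivation:
Using gamma = gamma_w * (Gs + S*e) / (1 + e)
Numerator: Gs + S*e = 2.77 + 0.66*0.95 = 3.397
Denominator: 1 + e = 1 + 0.95 = 1.95
gamma = 9.81 * 3.397 / 1.95
gamma = 17.09 kN/m^3


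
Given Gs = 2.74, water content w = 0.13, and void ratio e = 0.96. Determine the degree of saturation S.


Result: 0.371

Derivation:
Using S = Gs * w / e
S = 2.74 * 0.13 / 0.96
S = 0.371


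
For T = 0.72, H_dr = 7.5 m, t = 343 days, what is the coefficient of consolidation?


Result: 0.11808 m^2/day

Derivation:
Using cv = T * H_dr^2 / t
H_dr^2 = 7.5^2 = 56.25
cv = 0.72 * 56.25 / 343
cv = 0.11808 m^2/day


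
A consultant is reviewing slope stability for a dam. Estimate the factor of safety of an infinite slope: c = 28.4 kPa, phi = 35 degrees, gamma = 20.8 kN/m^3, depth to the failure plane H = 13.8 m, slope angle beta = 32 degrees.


Result: 1.341

Derivation:
Using Fs = c / (gamma*H*sin(beta)*cos(beta)) + tan(phi)/tan(beta)
Cohesion contribution = 28.4 / (20.8*13.8*sin(32)*cos(32))
Cohesion contribution = 0.220164
Friction contribution = tan(35)/tan(32) = 1.12057
Fs = 0.220164 + 1.12057
Fs = 1.341


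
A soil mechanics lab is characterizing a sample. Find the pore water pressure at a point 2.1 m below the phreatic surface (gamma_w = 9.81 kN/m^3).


Using u = gamma_w * h_w
u = 9.81 * 2.1
u = 20.6 kPa


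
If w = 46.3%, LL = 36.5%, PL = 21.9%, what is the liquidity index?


First compute the plasticity index:
PI = LL - PL = 36.5 - 21.9 = 14.6
Then compute the liquidity index:
LI = (w - PL) / PI
LI = (46.3 - 21.9) / 14.6
LI = 1.671


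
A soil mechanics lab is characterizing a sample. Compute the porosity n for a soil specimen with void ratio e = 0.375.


Result: 0.2727

Derivation:
Using the relation n = e / (1 + e)
n = 0.375 / (1 + 0.375)
n = 0.375 / 1.375
n = 0.2727


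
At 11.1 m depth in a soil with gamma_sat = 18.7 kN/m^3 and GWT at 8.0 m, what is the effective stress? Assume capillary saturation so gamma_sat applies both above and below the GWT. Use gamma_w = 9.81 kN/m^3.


Total stress = gamma_sat * depth
sigma = 18.7 * 11.1 = 207.57 kPa
Pore water pressure u = gamma_w * (depth - d_wt)
u = 9.81 * (11.1 - 8.0) = 30.411 kPa
Effective stress = sigma - u
sigma' = 207.57 - 30.411 = 177.16 kPa


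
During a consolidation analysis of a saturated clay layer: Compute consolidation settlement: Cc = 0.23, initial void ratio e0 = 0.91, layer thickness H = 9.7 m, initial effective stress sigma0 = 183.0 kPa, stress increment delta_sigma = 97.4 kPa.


Result: 0.2165 m

Derivation:
Using Sc = Cc * H / (1 + e0) * log10((sigma0 + delta_sigma) / sigma0)
Stress ratio = (183.0 + 97.4) / 183.0 = 1.53224
log10(1.53224) = 0.185327
Cc * H / (1 + e0) = 0.23 * 9.7 / (1 + 0.91) = 1.16806
Sc = 1.16806 * 0.185327
Sc = 0.2165 m


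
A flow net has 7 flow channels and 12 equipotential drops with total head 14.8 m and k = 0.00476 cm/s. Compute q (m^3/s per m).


Convert k to m/s for unit consistency with H:
k = 0.00476 cm/s = 0.00476 / 100 m/s = 4.76e-05 m/s
Using q = k * H * Nf / Nd
Nf / Nd = 7 / 12 = 0.5833
q = 4.76e-05 * 14.8 * 0.5833
q = 0.0004109 m^3/s per m


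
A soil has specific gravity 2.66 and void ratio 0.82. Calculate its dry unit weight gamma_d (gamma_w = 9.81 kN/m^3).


Using gamma_d = Gs * gamma_w / (1 + e)
gamma_d = 2.66 * 9.81 / (1 + 0.82)
gamma_d = 2.66 * 9.81 / 1.82
gamma_d = 14.338 kN/m^3


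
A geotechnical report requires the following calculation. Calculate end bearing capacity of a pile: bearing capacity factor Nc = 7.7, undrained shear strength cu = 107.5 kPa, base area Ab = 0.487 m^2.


Using Qb = Nc * cu * Ab
Qb = 7.7 * 107.5 * 0.487
Qb = 403.11 kN


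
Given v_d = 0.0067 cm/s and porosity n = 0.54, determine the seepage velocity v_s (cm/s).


Result: 0.01241 cm/s

Derivation:
Using v_s = v_d / n
v_s = 0.0067 / 0.54
v_s = 0.01241 cm/s


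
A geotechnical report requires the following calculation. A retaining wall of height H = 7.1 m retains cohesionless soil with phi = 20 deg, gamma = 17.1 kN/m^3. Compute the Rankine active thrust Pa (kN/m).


Compute active earth pressure coefficient:
Ka = tan^2(45 - phi/2) = tan^2(35.0) = 0.490291
Compute active force:
Pa = 0.5 * Ka * gamma * H^2
Pa = 0.5 * 0.490291 * 17.1 * 7.1^2
Pa = 211.32 kN/m


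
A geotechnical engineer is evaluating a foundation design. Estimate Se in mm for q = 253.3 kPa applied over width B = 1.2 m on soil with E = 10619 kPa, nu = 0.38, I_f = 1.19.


Using Se = q * B * (1 - nu^2) * I_f / E
1 - nu^2 = 1 - 0.38^2 = 0.8556
Se = 253.3 * 1.2 * 0.8556 * 1.19 / 10619
Se = 0.029144 m
Convert to mm: Se = 0.029144 * 1000 = 29.144 mm


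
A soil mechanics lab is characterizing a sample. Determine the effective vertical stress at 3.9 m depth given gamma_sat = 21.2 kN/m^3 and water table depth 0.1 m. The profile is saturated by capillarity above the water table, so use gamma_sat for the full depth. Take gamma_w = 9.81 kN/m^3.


Result: 45.4 kPa

Derivation:
Total stress = gamma_sat * depth
sigma = 21.2 * 3.9 = 82.68 kPa
Pore water pressure u = gamma_w * (depth - d_wt)
u = 9.81 * (3.9 - 0.1) = 37.278 kPa
Effective stress = sigma - u
sigma' = 82.68 - 37.278 = 45.4 kPa


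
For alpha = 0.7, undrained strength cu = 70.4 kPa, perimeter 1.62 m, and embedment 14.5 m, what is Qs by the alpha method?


Result: 1157.59 kN

Derivation:
Using Qs = alpha * cu * perimeter * L
Qs = 0.7 * 70.4 * 1.62 * 14.5
Qs = 1157.59 kN


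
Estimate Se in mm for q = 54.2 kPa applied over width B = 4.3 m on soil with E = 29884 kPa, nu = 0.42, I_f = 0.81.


Using Se = q * B * (1 - nu^2) * I_f / E
1 - nu^2 = 1 - 0.42^2 = 0.8236
Se = 54.2 * 4.3 * 0.8236 * 0.81 / 29884
Se = 0.005203 m
Convert to mm: Se = 0.005203 * 1000 = 5.203 mm


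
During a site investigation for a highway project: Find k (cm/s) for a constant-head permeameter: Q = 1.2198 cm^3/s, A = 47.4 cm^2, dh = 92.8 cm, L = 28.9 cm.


Result: 0.008014 cm/s

Derivation:
Compute hydraulic gradient:
i = dh / L = 92.8 / 28.9 = 3.21107
Then apply Darcy's law:
k = Q / (A * i)
k = 1.2198 / (47.4 * 3.21107)
k = 1.2198 / 152.205
k = 0.008014 cm/s


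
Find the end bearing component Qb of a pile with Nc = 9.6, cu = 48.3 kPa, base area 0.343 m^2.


Using Qb = Nc * cu * Ab
Qb = 9.6 * 48.3 * 0.343
Qb = 159.04 kN


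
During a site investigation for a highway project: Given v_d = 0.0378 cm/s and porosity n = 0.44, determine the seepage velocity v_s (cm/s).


Result: 0.08591 cm/s

Derivation:
Using v_s = v_d / n
v_s = 0.0378 / 0.44
v_s = 0.08591 cm/s


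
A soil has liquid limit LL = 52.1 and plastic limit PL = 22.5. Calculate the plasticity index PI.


Using PI = LL - PL
PI = 52.1 - 22.5
PI = 29.6


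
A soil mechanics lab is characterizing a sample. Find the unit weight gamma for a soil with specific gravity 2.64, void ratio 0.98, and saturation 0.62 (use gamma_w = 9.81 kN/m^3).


Using gamma = gamma_w * (Gs + S*e) / (1 + e)
Numerator: Gs + S*e = 2.64 + 0.62*0.98 = 3.2476
Denominator: 1 + e = 1 + 0.98 = 1.98
gamma = 9.81 * 3.2476 / 1.98
gamma = 16.09 kN/m^3


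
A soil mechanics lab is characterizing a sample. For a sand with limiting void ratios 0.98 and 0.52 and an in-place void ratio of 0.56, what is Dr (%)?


Result: 91.3 %

Derivation:
Using Dr = (e_max - e) / (e_max - e_min) * 100
e_max - e = 0.98 - 0.56 = 0.42
e_max - e_min = 0.98 - 0.52 = 0.46
Dr = 0.42 / 0.46 * 100
Dr = 91.3 %


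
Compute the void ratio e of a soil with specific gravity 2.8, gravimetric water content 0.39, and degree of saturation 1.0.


Result: 1.092

Derivation:
Using the relation e = Gs * w / S
e = 2.8 * 0.39 / 1.0
e = 1.092


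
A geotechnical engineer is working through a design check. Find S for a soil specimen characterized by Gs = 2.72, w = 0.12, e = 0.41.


Using S = Gs * w / e
S = 2.72 * 0.12 / 0.41
S = 0.7961


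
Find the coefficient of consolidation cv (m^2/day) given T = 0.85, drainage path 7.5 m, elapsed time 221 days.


Using cv = T * H_dr^2 / t
H_dr^2 = 7.5^2 = 56.25
cv = 0.85 * 56.25 / 221
cv = 0.21635 m^2/day


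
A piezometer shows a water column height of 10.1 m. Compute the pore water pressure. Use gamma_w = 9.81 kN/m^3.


Using u = gamma_w * h_w
u = 9.81 * 10.1
u = 99.08 kPa


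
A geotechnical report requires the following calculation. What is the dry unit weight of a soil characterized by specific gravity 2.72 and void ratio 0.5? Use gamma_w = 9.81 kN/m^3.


Using gamma_d = Gs * gamma_w / (1 + e)
gamma_d = 2.72 * 9.81 / (1 + 0.5)
gamma_d = 2.72 * 9.81 / 1.5
gamma_d = 17.789 kN/m^3


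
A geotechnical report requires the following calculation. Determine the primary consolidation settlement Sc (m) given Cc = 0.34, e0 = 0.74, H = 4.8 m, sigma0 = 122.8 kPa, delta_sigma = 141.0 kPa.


Using Sc = Cc * H / (1 + e0) * log10((sigma0 + delta_sigma) / sigma0)
Stress ratio = (122.8 + 141.0) / 122.8 = 2.14821
log10(2.14821) = 0.332076
Cc * H / (1 + e0) = 0.34 * 4.8 / (1 + 0.74) = 0.937931
Sc = 0.937931 * 0.332076
Sc = 0.3115 m


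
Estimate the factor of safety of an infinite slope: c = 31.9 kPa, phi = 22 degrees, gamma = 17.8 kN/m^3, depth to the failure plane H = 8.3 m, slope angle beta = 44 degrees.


Result: 0.85

Derivation:
Using Fs = c / (gamma*H*sin(beta)*cos(beta)) + tan(phi)/tan(beta)
Cohesion contribution = 31.9 / (17.8*8.3*sin(44)*cos(44))
Cohesion contribution = 0.432103
Friction contribution = tan(22)/tan(44) = 0.418381
Fs = 0.432103 + 0.418381
Fs = 0.85


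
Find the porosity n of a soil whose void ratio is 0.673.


Using the relation n = e / (1 + e)
n = 0.673 / (1 + 0.673)
n = 0.673 / 1.673
n = 0.4023


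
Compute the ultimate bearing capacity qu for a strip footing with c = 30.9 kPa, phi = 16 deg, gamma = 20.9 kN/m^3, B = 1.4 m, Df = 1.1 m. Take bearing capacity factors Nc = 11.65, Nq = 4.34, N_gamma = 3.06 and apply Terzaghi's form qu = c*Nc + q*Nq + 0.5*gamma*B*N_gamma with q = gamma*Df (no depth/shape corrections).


Compute qu = c*Nc + gamma*Df*Nq + 0.5*gamma*B*N_gamma
Term 1: 30.9 * 11.65 = 359.985
Term 2: 20.9 * 1.1 * 4.34 = 99.7766
Term 3: 0.5 * 20.9 * 1.4 * 3.06 = 44.7678
qu = 359.985 + 99.7766 + 44.7678
qu = 504.53 kPa
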